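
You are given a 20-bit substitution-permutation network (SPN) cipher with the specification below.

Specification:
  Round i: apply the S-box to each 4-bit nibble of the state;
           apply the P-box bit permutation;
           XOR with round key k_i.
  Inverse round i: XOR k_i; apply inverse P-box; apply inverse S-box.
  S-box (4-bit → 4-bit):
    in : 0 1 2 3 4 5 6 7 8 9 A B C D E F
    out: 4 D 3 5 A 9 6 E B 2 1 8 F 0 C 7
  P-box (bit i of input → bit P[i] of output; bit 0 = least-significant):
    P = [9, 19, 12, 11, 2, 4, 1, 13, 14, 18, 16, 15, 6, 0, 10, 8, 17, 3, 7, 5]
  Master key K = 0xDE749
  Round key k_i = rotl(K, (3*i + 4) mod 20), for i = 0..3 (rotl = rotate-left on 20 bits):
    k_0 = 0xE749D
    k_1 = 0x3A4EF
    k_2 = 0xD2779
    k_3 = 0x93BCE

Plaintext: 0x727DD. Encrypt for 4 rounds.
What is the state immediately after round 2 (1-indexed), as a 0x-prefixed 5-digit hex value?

0xF089C

s_0 = plaintext = 0x727DD
s_1 = Round(s_0, k_0) = 0xBF474
s_2 = Round(s_1, k_1) = 0xF089C
s_3 = Round(s_2, k_2) = 0x3F9E1
s_4 = Round(s_3, k_3) = 0xF050D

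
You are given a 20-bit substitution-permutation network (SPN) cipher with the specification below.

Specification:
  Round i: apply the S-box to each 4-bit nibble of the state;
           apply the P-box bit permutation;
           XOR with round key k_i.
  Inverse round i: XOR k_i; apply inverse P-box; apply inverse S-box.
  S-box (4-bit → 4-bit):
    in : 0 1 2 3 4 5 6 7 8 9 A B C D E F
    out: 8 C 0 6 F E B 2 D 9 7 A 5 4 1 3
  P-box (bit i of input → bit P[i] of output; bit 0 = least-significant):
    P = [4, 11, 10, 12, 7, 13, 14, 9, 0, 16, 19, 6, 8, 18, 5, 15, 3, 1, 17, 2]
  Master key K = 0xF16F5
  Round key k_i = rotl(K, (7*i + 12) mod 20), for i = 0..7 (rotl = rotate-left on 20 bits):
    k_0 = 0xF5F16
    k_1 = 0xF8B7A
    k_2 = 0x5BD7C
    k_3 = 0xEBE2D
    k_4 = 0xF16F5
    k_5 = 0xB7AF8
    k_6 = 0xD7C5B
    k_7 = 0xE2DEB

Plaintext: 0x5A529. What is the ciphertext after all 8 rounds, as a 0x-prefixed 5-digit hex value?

s_0 = plaintext = 0x5A529
s_1 = Round(s_0, k_0) = 0x04E60
s_2 = Round(s_1, k_1) = 0xB38DF
s_3 = Round(s_2, k_2) = 0x9F50B
s_4 = Round(s_3, k_3) = 0x3A561
s_5 = Round(s_4, k_4) = 0x02117
s_6 = Round(s_5, k_5) = 0x330BC
s_7 = Round(s_6, k_6) = 0xB5A29
s_8 = Round(s_7, k_7) = 0x3BDDC

0x3BDDC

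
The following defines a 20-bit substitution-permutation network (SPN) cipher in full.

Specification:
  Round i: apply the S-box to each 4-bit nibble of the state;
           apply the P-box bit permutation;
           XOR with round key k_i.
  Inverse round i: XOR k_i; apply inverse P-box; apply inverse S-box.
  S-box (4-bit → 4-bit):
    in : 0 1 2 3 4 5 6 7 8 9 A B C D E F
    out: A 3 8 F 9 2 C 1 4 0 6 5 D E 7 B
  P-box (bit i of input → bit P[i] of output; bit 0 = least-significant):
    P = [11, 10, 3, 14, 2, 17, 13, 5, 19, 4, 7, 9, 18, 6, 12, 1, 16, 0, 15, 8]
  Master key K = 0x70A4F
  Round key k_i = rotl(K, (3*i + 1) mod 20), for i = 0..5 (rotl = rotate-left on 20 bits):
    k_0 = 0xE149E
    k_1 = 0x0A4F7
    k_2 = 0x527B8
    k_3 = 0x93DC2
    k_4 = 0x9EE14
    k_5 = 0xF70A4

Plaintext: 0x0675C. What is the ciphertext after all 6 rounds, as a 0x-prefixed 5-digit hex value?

s_0 = plaintext = 0x0675C
s_1 = Round(s_0, k_0) = 0x44D95
s_2 = Round(s_1, k_1) = 0x5A365
s_3 = Round(s_2, k_2) = 0xD1149
s_4 = Round(s_3, k_3) = 0x5BCB7
s_5 = Round(s_4, k_4) = 0x5D491
s_6 = Round(s_5, k_5) = 0x76EE7

0x76EE7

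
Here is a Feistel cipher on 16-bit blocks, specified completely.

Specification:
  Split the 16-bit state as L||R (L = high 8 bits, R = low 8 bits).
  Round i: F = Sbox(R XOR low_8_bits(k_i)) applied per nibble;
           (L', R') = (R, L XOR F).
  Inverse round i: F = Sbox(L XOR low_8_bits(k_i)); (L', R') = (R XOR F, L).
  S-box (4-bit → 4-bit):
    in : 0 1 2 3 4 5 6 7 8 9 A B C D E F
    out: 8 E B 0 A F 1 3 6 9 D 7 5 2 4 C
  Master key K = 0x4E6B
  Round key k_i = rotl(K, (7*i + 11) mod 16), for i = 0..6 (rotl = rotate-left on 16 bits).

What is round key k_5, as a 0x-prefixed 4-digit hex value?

K = 0x4E6B
k_0 = rotl(K, (7*0+11) mod 16) = rotl(K, 11) = 0x5A73
k_1 = rotl(K, (7*1+11) mod 16) = rotl(K, 2) = 0x39AD
k_2 = rotl(K, (7*2+11) mod 16) = rotl(K, 9) = 0xD69C
k_3 = rotl(K, (7*3+11) mod 16) = rotl(K, 0) = 0x4E6B
k_4 = rotl(K, (7*4+11) mod 16) = rotl(K, 7) = 0x35A7
k_5 = rotl(K, (7*5+11) mod 16) = rotl(K, 14) = 0xD39A

0xD39A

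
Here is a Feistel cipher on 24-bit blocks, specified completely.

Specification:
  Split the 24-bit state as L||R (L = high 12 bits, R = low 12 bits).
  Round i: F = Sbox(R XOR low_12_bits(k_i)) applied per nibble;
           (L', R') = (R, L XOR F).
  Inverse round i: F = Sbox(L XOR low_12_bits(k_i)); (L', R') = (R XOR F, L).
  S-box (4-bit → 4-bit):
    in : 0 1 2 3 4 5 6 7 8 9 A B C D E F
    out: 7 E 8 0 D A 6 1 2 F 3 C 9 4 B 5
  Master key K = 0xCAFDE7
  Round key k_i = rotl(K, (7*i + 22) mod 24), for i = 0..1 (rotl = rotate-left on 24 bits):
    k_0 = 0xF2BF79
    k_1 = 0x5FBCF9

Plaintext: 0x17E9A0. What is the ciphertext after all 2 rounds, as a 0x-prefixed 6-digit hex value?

s_0 = plaintext = 0x17E9A0
s_1 = Round(s_0, k_0) = 0x9A0731
s_2 = Round(s_1, k_1) = 0x731532

0x731532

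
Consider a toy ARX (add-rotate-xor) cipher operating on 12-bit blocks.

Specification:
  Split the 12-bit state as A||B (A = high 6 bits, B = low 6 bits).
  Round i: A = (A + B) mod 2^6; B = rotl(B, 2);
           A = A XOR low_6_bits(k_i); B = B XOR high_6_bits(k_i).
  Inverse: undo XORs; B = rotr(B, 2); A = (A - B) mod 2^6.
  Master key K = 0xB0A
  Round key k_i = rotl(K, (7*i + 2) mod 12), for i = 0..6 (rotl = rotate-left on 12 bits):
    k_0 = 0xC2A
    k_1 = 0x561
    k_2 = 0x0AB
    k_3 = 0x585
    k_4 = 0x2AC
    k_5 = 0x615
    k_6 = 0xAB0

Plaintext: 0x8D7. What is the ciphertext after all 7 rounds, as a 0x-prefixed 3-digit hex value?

s_0 = plaintext = 0x8D7
s_1 = Round(s_0, k_0) = 0x42D
s_2 = Round(s_1, k_1) = 0x723
s_3 = Round(s_2, k_2) = 0x50C
s_4 = Round(s_3, k_3) = 0x966
s_5 = Round(s_4, k_4) = 0x9D0
s_6 = Round(s_5, k_5) = 0x899
s_7 = Round(s_6, k_6) = 0x2CF

0x2CF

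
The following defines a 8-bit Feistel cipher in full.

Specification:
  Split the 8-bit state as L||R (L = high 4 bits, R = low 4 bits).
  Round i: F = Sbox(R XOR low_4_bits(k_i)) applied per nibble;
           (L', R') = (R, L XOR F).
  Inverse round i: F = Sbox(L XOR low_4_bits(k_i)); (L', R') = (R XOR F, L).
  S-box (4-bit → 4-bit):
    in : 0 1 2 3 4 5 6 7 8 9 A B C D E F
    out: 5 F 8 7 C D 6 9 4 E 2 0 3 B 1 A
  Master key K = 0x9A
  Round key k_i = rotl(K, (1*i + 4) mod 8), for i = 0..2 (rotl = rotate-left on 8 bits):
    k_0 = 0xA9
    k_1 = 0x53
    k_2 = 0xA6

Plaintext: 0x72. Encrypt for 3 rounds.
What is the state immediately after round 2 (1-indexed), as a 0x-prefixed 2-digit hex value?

s_0 = plaintext = 0x72
s_1 = Round(s_0, k_0) = 0x27
s_2 = Round(s_1, k_1) = 0x7E
s_3 = Round(s_2, k_2) = 0xE3

0x7E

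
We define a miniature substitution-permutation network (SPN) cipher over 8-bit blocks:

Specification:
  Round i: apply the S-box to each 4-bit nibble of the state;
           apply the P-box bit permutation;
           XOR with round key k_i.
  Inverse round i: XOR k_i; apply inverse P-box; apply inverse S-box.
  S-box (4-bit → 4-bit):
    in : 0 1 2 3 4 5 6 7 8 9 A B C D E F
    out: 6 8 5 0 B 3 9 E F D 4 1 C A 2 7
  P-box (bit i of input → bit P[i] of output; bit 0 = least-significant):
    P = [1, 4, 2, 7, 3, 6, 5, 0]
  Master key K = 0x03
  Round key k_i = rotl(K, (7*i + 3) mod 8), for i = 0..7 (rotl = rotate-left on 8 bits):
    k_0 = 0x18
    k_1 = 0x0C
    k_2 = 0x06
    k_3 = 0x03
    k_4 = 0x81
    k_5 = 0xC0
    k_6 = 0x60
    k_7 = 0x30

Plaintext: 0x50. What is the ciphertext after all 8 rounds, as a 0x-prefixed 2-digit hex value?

s_0 = plaintext = 0x50
s_1 = Round(s_0, k_0) = 0x44
s_2 = Round(s_1, k_1) = 0xD7
s_3 = Round(s_2, k_2) = 0xD3
s_4 = Round(s_3, k_3) = 0x42
s_5 = Round(s_4, k_4) = 0xCE
s_6 = Round(s_5, k_5) = 0xF1
s_7 = Round(s_6, k_6) = 0x88
s_8 = Round(s_7, k_7) = 0xCF

0xCF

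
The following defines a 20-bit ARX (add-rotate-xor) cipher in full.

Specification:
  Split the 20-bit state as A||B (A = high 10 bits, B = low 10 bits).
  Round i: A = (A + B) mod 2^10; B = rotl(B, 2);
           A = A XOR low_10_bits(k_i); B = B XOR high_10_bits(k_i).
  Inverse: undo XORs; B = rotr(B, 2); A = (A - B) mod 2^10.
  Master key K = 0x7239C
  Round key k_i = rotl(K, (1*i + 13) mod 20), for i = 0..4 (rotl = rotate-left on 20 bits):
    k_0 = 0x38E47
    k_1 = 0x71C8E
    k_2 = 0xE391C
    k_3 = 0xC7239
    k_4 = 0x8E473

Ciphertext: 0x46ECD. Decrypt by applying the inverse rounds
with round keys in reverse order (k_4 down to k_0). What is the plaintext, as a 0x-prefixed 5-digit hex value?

s_0 = ciphertext = 0x46ECD
s_1 = InvRound(s_0, k_4) = 0x4AC3D
s_2 = InvRound(s_1, k_3) = 0x529C8
s_3 = InvRound(s_2, k_2) = 0x71691
s_4 = InvRound(s_3, k_1) = 0x9DAD5
s_5 = InvRound(s_4, k_0) = 0x6928D

0x6928D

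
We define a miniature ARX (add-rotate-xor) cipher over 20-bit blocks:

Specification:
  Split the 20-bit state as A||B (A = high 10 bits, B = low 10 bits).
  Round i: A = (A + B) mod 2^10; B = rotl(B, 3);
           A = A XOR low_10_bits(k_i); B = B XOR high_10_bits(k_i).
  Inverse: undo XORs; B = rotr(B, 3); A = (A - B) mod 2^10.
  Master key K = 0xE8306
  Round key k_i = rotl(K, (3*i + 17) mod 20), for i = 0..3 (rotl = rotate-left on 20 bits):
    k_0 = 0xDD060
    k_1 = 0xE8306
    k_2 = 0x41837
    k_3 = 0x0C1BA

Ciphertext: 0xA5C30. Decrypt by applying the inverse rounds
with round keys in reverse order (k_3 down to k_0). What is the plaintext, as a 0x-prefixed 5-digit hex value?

0x8826C

s_0 = ciphertext = 0xA5C30
s_1 = InvRound(s_0, k_3) = 0xCB400
s_2 = InvRound(s_1, k_2) = 0xFEB20
s_3 = InvRound(s_2, k_1) = 0x3B010
s_4 = InvRound(s_3, k_0) = 0x8826C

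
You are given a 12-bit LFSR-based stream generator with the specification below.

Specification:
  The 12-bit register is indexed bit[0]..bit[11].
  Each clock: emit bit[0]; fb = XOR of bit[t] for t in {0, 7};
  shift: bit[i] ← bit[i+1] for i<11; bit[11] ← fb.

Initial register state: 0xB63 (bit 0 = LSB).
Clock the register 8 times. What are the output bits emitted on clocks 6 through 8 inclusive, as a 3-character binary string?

110

reg_0 = 0xB63
clock 1: out=1, reg = 0xDB1
clock 2: out=1, reg = 0x6D8
clock 3: out=0, reg = 0xB6C
clock 4: out=0, reg = 0x5B6
clock 5: out=0, reg = 0xADB
clock 6: out=1, reg = 0x56D
clock 7: out=1, reg = 0xAB6
clock 8: out=0, reg = 0xD5B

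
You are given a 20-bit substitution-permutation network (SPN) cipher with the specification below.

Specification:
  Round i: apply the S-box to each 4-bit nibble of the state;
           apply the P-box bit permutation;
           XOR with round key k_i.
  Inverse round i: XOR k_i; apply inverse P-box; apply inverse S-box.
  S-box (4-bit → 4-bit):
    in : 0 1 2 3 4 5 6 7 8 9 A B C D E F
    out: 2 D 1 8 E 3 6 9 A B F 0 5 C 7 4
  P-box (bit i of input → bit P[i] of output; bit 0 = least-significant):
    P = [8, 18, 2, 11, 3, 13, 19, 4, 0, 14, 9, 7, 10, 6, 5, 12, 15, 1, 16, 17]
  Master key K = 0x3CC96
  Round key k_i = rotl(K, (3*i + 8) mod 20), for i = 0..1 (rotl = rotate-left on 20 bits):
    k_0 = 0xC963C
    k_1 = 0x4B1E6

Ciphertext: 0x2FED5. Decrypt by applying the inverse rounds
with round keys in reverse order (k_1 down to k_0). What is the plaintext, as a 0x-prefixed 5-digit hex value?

0xB35B4

s_0 = ciphertext = 0x2FED5
s_1 = InvRound(s_0, k_1) = 0x8CE39
s_2 = InvRound(s_1, k_0) = 0xB35B4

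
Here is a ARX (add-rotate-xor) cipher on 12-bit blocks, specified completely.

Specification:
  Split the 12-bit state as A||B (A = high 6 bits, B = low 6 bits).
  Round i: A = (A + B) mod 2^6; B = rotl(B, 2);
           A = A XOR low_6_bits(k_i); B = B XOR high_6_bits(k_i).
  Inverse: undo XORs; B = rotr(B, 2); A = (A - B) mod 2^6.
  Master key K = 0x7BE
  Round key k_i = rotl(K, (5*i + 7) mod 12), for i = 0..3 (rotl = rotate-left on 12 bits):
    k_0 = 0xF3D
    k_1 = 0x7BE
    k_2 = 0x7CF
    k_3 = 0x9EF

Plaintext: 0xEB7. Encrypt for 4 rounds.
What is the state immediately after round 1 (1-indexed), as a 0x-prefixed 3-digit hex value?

s_0 = plaintext = 0xEB7
s_1 = Round(s_0, k_0) = 0x323
s_2 = Round(s_1, k_1) = 0x450
s_3 = Round(s_2, k_2) = 0xB9E
s_4 = Round(s_3, k_3) = 0x8DE

0x323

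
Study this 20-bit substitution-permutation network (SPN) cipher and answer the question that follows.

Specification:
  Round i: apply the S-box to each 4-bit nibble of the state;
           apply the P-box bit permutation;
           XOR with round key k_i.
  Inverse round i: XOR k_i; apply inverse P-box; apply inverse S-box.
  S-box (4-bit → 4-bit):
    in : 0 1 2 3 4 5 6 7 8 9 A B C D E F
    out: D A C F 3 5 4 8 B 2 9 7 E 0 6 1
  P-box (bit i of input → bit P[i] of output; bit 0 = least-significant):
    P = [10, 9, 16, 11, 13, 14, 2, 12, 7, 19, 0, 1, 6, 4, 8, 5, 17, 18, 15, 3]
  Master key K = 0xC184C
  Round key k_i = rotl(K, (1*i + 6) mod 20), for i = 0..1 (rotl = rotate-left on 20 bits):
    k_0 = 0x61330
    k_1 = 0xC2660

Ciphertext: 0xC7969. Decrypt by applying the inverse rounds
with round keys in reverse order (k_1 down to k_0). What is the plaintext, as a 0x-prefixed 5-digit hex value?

0x72D85

s_0 = ciphertext = 0xC7969
s_1 = InvRound(s_0, k_1) = 0x76618
s_2 = InvRound(s_1, k_0) = 0x72D85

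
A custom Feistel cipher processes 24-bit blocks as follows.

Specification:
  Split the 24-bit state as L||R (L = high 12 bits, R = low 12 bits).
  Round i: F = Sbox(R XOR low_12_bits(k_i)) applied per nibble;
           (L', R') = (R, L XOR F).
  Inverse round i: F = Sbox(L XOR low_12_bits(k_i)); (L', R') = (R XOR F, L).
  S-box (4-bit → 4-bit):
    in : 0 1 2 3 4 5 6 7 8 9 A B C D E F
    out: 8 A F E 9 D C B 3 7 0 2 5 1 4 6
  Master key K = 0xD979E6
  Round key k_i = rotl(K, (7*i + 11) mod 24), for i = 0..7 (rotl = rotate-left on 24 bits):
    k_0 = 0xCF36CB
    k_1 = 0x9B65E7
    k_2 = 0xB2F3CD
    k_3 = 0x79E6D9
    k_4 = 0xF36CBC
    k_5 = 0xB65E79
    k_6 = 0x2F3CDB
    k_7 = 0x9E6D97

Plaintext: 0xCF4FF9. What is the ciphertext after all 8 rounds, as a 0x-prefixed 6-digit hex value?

s_0 = plaintext = 0xCF4FF9
s_1 = Round(s_0, k_0) = 0xFF9B1B
s_2 = Round(s_1, k_1) = 0xB1BB9C
s_3 = Round(s_2, k_2) = 0xB9C8C1
s_4 = Round(s_3, k_3) = 0x8C1F3F
s_5 = Round(s_4, k_4) = 0xF3F6FF
s_6 = Round(s_5, k_5) = 0x6FFC03
s_7 = Round(s_6, k_6) = 0xC03EEC
s_8 = Round(s_7, k_7) = 0xEEC2B1

0xEEC2B1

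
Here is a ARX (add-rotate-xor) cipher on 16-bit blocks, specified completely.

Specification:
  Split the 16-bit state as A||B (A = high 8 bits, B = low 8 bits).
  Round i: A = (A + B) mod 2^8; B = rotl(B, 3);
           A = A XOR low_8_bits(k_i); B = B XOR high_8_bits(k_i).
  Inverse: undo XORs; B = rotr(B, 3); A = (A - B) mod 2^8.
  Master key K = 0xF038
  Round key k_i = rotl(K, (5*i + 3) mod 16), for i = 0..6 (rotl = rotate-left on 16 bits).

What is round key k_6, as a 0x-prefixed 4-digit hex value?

K = 0xF038
k_0 = rotl(K, (5*0+3) mod 16) = rotl(K, 3) = 0x81C7
k_1 = rotl(K, (5*1+3) mod 16) = rotl(K, 8) = 0x38F0
k_2 = rotl(K, (5*2+3) mod 16) = rotl(K, 13) = 0x1E07
k_3 = rotl(K, (5*3+3) mod 16) = rotl(K, 2) = 0xC0E3
k_4 = rotl(K, (5*4+3) mod 16) = rotl(K, 7) = 0x1C78
k_5 = rotl(K, (5*5+3) mod 16) = rotl(K, 12) = 0x8F03
k_6 = rotl(K, (5*6+3) mod 16) = rotl(K, 1) = 0xE071

0xE071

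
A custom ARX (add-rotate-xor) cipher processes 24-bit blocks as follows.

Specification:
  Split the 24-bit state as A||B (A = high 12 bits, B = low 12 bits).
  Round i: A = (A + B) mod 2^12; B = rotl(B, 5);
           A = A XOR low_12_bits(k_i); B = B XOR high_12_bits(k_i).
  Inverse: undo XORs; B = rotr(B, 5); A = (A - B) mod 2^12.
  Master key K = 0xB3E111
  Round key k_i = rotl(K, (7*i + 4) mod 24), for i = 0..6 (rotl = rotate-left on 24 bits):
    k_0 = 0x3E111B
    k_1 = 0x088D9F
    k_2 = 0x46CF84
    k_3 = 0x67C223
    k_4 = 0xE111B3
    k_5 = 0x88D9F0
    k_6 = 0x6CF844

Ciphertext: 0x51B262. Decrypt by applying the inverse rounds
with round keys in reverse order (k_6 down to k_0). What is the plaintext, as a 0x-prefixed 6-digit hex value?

s_0 = ciphertext = 0x51B262
s_1 = InvRound(s_0, k_6) = 0x6BA6A5
s_2 = InvRound(s_1, k_5) = 0xAD9471
s_3 = InvRound(s_2, k_4) = 0xB17053
s_4 = InvRound(s_3, k_3) = 0x1837B1
s_5 = InvRound(s_4, k_2) = 0xF69E9E
s_6 = InvRound(s_5, k_1) = 0x786B70
s_7 = InvRound(s_6, k_0) = 0xDD98C4

0xDD98C4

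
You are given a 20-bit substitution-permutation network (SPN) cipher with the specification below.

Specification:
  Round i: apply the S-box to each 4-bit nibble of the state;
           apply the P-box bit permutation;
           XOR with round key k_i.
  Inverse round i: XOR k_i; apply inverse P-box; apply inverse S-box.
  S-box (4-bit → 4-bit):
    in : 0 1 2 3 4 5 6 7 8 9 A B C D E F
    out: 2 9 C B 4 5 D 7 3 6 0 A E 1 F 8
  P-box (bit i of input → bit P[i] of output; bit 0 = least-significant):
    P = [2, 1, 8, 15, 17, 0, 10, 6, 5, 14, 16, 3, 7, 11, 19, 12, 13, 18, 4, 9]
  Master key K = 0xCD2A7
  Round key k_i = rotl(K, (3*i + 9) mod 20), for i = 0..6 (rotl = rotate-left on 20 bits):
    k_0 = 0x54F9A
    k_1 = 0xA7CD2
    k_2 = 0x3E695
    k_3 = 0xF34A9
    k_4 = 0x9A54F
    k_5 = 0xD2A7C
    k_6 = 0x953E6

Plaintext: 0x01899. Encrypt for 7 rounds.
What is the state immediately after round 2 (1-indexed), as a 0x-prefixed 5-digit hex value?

s_0 = plaintext = 0x01899
s_1 = Round(s_0, k_0) = 0x11A39
s_2 = Round(s_1, k_1) = 0x84F11
s_3 = Round(s_2, k_2) = 0xD46D9
s_4 = Round(s_3, k_3) = 0x41583
s_5 = Round(s_4, k_4) = 0xA35F8
s_6 = Round(s_5, k_5) = 0xC329A
s_7 = Round(s_6, k_6) = 0xC4D7F

0x84F11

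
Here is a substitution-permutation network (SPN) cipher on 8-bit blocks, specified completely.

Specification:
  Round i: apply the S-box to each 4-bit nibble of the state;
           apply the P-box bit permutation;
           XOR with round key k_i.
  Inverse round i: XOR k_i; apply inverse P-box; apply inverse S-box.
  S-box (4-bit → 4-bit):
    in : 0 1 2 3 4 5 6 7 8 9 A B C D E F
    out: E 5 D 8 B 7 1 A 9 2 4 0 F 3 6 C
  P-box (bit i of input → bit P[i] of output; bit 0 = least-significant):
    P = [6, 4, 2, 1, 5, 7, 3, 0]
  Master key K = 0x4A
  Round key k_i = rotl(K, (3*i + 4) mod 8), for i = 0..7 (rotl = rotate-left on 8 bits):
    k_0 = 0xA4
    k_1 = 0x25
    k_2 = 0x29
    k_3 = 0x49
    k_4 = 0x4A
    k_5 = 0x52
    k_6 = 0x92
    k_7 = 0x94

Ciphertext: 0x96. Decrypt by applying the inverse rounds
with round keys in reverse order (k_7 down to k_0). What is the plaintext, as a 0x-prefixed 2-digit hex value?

0x5B

s_0 = ciphertext = 0x96
s_1 = InvRound(s_0, k_7) = 0xB3
s_2 = InvRound(s_1, k_6) = 0x8B
s_3 = InvRound(s_2, k_5) = 0x0D
s_4 = InvRound(s_3, k_4) = 0x32
s_5 = InvRound(s_4, k_3) = 0x24
s_6 = InvRound(s_5, k_2) = 0xFA
s_7 = InvRound(s_6, k_1) = 0x0C
s_8 = InvRound(s_7, k_0) = 0x5B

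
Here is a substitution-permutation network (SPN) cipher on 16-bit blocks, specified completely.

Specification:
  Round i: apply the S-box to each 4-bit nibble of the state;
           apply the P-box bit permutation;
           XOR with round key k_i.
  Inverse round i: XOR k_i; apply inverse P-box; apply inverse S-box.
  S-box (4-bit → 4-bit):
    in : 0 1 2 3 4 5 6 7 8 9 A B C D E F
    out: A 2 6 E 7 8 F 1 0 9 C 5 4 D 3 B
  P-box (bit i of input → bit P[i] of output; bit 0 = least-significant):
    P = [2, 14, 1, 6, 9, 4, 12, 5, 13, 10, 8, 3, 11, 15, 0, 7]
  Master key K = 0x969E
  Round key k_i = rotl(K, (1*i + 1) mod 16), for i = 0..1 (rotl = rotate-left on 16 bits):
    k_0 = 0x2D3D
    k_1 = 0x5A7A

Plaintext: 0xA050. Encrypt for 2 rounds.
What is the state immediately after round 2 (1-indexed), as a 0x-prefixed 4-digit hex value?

0xA0D5

s_0 = plaintext = 0xA050
s_1 = Round(s_0, k_0) = 0x69D4
s_2 = Round(s_1, k_1) = 0xA0D5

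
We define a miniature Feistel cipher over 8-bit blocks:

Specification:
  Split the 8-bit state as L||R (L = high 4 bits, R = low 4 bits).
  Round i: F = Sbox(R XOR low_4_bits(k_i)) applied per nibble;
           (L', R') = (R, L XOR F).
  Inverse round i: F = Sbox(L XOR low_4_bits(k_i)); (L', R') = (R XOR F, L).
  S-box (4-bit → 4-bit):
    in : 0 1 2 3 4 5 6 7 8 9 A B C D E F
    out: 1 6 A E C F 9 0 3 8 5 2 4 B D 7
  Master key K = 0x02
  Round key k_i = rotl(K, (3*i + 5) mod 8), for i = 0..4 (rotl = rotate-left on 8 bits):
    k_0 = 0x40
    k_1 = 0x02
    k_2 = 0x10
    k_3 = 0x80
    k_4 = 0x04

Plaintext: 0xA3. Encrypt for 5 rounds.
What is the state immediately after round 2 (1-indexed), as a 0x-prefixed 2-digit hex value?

s_0 = plaintext = 0xA3
s_1 = Round(s_0, k_0) = 0x34
s_2 = Round(s_1, k_1) = 0x4A
s_3 = Round(s_2, k_2) = 0xA1
s_4 = Round(s_3, k_3) = 0x1C
s_5 = Round(s_4, k_4) = 0xC2

0x4A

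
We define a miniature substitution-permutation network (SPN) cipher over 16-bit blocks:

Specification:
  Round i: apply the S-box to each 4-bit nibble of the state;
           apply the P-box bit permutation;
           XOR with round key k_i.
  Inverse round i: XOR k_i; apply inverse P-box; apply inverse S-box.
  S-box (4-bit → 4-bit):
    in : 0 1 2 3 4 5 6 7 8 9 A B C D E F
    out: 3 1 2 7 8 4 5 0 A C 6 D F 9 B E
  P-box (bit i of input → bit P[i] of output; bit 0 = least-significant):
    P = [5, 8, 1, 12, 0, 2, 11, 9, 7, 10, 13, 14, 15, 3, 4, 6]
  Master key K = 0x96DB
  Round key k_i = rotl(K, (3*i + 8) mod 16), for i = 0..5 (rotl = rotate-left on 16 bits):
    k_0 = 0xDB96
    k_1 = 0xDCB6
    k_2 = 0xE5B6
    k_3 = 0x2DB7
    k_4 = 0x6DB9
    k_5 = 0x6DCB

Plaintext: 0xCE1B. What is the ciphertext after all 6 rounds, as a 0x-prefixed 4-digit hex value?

0x70B4

s_0 = plaintext = 0xCE1B
s_1 = Round(s_0, k_0) = 0x0F6D
s_2 = Round(s_1, k_1) = 0x209F
s_3 = Round(s_2, k_2) = 0xFA3C
s_4 = Round(s_3, k_3) = 0x10C8
s_5 = Round(s_4, k_4) = 0xF23C
s_6 = Round(s_5, k_5) = 0x70B4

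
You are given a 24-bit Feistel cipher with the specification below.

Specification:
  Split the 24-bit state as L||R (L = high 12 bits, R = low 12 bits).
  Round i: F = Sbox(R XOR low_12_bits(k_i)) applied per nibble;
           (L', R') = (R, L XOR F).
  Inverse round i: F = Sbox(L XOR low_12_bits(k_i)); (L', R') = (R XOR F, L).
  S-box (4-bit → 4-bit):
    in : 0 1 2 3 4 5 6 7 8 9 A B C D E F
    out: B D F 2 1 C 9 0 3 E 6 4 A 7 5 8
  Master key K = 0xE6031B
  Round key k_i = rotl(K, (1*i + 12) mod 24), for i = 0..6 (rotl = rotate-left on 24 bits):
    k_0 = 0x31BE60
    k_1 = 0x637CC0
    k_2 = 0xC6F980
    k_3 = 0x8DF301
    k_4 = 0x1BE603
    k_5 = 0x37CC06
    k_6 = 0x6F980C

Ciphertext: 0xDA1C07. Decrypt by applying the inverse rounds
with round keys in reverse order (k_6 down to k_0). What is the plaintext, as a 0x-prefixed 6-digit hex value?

s_0 = ciphertext = 0xDA1C07
s_1 = InvRound(s_0, k_6) = 0x060DA1
s_2 = InvRound(s_1, k_5) = 0x738060
s_3 = InvRound(s_2, k_4) = 0xD44738
s_4 = InvRound(s_3, k_3) = 0x224D44
s_5 = InvRound(s_4, k_2) = 0x925224
s_6 = InvRound(s_5, k_1) = 0xE78925
s_7 = InvRound(s_6, k_0) = 0x2F6E78

0x2F6E78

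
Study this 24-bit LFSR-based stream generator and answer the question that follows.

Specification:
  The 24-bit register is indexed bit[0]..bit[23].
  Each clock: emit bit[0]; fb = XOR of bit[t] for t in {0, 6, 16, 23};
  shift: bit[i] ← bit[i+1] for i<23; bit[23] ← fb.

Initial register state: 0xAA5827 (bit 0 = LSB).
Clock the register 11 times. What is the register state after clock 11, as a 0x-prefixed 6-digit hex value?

reg_0 = 0xAA5827
clock 1: out=1, reg = 0x552C13
clock 2: out=1, reg = 0x2A9609
clock 3: out=1, reg = 0x954B04
clock 4: out=0, reg = 0x4AA582
clock 5: out=0, reg = 0x2552C1
clock 6: out=1, reg = 0x92A960
clock 7: out=0, reg = 0x4954B0
clock 8: out=0, reg = 0xA4AA58
clock 9: out=0, reg = 0x52552C
clock 10: out=0, reg = 0x292A96
clock 11: out=0, reg = 0x94954B

0x94954B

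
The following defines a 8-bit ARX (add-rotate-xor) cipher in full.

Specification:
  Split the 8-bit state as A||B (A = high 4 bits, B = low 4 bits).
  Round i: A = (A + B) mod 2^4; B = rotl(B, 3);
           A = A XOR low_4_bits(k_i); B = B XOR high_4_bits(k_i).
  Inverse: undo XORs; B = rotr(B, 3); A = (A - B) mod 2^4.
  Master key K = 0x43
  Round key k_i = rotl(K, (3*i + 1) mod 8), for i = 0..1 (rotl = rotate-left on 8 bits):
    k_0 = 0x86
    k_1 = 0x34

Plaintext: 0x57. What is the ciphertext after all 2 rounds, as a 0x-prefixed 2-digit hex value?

0x9A

s_0 = plaintext = 0x57
s_1 = Round(s_0, k_0) = 0xA3
s_2 = Round(s_1, k_1) = 0x9A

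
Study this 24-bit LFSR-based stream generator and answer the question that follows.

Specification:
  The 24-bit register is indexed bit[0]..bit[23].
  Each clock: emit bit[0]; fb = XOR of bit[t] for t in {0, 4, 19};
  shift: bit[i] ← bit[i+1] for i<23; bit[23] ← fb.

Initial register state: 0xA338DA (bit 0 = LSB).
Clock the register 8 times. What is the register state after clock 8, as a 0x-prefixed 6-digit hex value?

0x23A338

reg_0 = 0xA338DA
clock 1: out=0, reg = 0xD19C6D
clock 2: out=1, reg = 0xE8CE36
clock 3: out=0, reg = 0x74671B
clock 4: out=1, reg = 0x3A338D
clock 5: out=1, reg = 0x1D19C6
clock 6: out=0, reg = 0x8E8CE3
clock 7: out=1, reg = 0x474671
clock 8: out=1, reg = 0x23A338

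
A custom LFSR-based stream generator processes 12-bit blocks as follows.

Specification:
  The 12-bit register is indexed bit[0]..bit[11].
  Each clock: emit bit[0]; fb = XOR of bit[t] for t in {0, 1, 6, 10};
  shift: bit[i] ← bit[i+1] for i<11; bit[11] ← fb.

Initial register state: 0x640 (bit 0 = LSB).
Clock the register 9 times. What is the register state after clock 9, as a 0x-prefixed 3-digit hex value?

0x8C3

reg_0 = 0x640
clock 1: out=0, reg = 0x320
clock 2: out=0, reg = 0x190
clock 3: out=0, reg = 0x0C8
clock 4: out=0, reg = 0x864
clock 5: out=0, reg = 0xC32
clock 6: out=0, reg = 0x619
clock 7: out=1, reg = 0x30C
clock 8: out=0, reg = 0x186
clock 9: out=0, reg = 0x8C3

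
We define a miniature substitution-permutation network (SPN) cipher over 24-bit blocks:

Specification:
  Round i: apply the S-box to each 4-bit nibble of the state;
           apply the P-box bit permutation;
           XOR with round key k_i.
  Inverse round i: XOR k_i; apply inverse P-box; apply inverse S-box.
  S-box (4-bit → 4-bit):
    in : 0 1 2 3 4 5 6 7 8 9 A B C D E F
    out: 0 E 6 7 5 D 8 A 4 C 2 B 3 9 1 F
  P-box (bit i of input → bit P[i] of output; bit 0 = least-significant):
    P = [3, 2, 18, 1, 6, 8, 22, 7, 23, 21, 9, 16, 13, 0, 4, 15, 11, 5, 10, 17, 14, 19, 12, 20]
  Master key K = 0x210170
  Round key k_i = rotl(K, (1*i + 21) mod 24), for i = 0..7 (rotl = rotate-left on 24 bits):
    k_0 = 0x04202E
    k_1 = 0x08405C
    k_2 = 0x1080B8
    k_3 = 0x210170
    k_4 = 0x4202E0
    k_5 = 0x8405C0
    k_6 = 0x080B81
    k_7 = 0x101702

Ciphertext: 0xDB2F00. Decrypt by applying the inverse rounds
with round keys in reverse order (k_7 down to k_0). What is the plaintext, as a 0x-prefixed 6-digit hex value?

0xC3C4B5

s_0 = ciphertext = 0xDB2F00
s_1 = InvRound(s_0, k_7) = 0x2DED86
s_2 = InvRound(s_1, k_6) = 0xE8B101
s_3 = InvRound(s_2, k_5) = 0x28BA58
s_4 = InvRound(s_3, k_4) = 0x2B5A9E
s_5 = InvRound(s_4, k_3) = 0x3B08BB
s_6 = InvRound(s_5, k_2) = 0xAD7706
s_7 = InvRound(s_6, k_1) = 0x884FC5
s_8 = InvRound(s_7, k_0) = 0xC3C4B5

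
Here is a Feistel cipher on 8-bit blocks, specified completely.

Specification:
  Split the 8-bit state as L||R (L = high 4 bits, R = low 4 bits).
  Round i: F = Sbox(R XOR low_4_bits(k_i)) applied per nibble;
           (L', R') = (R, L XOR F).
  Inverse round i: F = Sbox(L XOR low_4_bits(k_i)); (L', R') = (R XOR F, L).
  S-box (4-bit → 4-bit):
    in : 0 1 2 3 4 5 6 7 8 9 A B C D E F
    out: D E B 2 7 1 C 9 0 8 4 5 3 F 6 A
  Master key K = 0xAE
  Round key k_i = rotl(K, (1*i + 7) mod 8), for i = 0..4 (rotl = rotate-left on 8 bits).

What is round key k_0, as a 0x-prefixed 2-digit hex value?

0x57

K = 0xAE
k_0 = rotl(K, (1*0+7) mod 8) = rotl(K, 7) = 0x57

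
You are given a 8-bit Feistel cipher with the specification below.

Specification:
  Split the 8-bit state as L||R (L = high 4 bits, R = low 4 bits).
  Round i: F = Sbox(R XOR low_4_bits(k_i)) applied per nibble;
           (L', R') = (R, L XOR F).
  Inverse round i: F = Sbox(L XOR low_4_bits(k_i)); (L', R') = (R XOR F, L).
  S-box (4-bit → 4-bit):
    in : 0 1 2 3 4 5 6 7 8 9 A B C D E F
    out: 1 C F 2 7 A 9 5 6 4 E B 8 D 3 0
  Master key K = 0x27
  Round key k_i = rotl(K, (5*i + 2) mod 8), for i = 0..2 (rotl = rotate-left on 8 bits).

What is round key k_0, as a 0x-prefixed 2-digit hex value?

0x9C

K = 0x27
k_0 = rotl(K, (5*0+2) mod 8) = rotl(K, 2) = 0x9C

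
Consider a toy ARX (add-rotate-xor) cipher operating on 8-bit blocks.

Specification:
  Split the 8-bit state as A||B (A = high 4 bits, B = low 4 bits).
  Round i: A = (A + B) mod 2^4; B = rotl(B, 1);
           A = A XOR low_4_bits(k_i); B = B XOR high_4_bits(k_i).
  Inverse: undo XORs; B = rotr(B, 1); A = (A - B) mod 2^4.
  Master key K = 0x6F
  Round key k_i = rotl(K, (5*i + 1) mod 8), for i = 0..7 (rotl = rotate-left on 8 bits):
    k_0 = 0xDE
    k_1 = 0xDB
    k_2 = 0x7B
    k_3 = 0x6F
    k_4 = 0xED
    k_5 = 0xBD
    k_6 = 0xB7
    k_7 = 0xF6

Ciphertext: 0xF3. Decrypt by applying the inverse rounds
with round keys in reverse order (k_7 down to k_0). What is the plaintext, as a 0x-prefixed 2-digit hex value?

s_0 = ciphertext = 0xF3
s_1 = InvRound(s_0, k_7) = 0x36
s_2 = InvRound(s_1, k_6) = 0x6E
s_3 = InvRound(s_2, k_5) = 0x1A
s_4 = InvRound(s_3, k_4) = 0xA2
s_5 = InvRound(s_4, k_3) = 0x32
s_6 = InvRound(s_5, k_2) = 0xEA
s_7 = InvRound(s_6, k_1) = 0xAB
s_8 = InvRound(s_7, k_0) = 0x13

0x13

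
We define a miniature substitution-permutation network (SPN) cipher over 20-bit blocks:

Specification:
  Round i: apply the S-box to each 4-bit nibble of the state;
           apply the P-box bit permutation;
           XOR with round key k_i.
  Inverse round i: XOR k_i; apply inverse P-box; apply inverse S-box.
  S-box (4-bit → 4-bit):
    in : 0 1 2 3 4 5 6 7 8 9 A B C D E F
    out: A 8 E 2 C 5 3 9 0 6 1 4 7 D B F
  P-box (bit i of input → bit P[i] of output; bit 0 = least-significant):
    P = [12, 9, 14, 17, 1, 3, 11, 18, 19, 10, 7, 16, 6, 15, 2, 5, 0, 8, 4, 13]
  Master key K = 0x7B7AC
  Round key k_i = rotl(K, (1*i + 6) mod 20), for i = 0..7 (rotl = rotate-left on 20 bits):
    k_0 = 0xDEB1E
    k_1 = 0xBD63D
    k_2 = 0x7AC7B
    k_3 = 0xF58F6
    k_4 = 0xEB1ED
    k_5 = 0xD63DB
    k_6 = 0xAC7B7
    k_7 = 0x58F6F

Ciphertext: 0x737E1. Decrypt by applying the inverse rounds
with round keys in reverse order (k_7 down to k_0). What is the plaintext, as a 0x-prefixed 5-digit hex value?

s_0 = ciphertext = 0x737E1
s_1 = InvRound(s_0, k_7) = 0x19BC7
s_2 = InvRound(s_1, k_6) = 0xB7EBD
s_3 = InvRound(s_2, k_5) = 0x3D3D7
s_4 = InvRound(s_3, k_4) = 0x417E9
s_5 = InvRound(s_4, k_3) = 0xCBEC2
s_6 = InvRound(s_5, k_2) = 0x51D3E
s_7 = InvRound(s_6, k_1) = 0x63AD2
s_8 = InvRound(s_7, k_0) = 0x3CD3D

0x3CD3D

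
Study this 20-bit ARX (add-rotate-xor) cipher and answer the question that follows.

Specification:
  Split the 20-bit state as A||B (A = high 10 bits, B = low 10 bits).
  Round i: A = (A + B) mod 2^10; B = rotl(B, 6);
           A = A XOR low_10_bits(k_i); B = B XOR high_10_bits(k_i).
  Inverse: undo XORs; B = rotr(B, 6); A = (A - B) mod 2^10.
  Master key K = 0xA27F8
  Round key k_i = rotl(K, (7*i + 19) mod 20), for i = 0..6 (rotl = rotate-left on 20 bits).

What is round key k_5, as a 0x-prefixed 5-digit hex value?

0xE289F

K = 0xA27F8
k_0 = rotl(K, (7*0+19) mod 20) = rotl(K, 19) = 0x513FC
k_1 = rotl(K, (7*1+19) mod 20) = rotl(K, 6) = 0x9FE28
k_2 = rotl(K, (7*2+19) mod 20) = rotl(K, 13) = 0xF144F
k_3 = rotl(K, (7*3+19) mod 20) = rotl(K, 0) = 0xA27F8
k_4 = rotl(K, (7*4+19) mod 20) = rotl(K, 7) = 0x3FC51
k_5 = rotl(K, (7*5+19) mod 20) = rotl(K, 14) = 0xE289F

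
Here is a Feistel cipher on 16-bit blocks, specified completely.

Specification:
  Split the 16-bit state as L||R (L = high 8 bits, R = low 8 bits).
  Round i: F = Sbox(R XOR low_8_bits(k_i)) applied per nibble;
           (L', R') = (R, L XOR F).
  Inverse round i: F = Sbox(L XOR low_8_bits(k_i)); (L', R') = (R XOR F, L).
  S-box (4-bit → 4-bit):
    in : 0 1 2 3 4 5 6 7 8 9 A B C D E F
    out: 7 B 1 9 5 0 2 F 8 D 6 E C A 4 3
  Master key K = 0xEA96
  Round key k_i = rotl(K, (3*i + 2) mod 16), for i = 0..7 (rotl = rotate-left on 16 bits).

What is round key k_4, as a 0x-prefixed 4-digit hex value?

0xBAA5

K = 0xEA96
k_0 = rotl(K, (3*0+2) mod 16) = rotl(K, 2) = 0xAA5B
k_1 = rotl(K, (3*1+2) mod 16) = rotl(K, 5) = 0x52DD
k_2 = rotl(K, (3*2+2) mod 16) = rotl(K, 8) = 0x96EA
k_3 = rotl(K, (3*3+2) mod 16) = rotl(K, 11) = 0xB754
k_4 = rotl(K, (3*4+2) mod 16) = rotl(K, 14) = 0xBAA5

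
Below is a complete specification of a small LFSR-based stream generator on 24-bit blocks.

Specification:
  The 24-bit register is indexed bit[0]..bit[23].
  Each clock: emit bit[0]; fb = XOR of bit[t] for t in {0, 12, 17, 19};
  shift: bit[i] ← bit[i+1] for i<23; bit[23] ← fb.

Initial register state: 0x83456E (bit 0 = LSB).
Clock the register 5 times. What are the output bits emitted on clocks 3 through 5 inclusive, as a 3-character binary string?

reg_0 = 0x83456E
clock 1: out=0, reg = 0xC1A2B7
clock 2: out=1, reg = 0xE0D15B
clock 3: out=1, reg = 0x7068AD
clock 4: out=1, reg = 0xB83456
clock 5: out=0, reg = 0x5C1A2B

110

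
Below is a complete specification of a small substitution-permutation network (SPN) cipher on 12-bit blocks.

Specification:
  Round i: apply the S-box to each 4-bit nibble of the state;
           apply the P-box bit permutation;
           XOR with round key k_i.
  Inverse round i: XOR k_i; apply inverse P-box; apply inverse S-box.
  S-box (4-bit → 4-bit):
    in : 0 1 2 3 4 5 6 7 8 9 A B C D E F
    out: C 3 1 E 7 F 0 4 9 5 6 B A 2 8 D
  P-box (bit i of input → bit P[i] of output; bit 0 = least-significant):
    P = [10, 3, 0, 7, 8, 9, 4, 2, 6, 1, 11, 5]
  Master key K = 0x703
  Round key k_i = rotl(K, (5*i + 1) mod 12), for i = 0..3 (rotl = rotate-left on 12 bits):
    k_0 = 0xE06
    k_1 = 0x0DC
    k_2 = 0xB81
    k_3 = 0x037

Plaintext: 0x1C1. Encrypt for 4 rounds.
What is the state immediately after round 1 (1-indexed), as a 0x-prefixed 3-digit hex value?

0x848

s_0 = plaintext = 0x1C1
s_1 = Round(s_0, k_0) = 0x848
s_2 = Round(s_1, k_1) = 0x72C
s_3 = Round(s_2, k_2) = 0x209
s_4 = Round(s_3, k_3) = 0x462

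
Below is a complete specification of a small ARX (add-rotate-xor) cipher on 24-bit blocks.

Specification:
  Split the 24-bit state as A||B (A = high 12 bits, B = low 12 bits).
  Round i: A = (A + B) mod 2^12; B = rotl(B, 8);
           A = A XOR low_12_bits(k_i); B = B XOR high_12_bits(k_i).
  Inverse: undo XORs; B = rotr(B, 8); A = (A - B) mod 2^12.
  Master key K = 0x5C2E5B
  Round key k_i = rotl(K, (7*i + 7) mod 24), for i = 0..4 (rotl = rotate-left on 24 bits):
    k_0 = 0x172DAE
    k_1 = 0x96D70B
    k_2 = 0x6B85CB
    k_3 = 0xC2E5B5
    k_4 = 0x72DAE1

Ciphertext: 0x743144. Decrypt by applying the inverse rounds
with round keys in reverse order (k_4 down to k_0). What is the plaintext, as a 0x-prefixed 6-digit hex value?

s_0 = ciphertext = 0x743144
s_1 = InvRound(s_0, k_4) = 0x70C696
s_2 = InvRound(s_1, k_3) = 0x72FB8A
s_3 = InvRound(s_2, k_2) = 0xFB732D
s_4 = InvRound(s_3, k_1) = 0x4B240A
s_5 = InvRound(s_4, k_0) = 0x197785

0x197785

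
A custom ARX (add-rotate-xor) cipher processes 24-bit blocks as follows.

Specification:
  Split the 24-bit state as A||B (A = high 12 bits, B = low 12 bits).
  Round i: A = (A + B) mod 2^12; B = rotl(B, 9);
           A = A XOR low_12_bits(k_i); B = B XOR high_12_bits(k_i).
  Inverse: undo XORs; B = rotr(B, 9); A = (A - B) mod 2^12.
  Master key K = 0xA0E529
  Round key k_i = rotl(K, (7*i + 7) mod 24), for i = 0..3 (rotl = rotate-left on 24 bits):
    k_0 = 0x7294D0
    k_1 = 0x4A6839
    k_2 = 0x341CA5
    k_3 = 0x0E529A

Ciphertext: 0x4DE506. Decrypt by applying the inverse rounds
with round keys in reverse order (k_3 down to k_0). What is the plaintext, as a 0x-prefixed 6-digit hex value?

0x0C3752

s_0 = ciphertext = 0x4DE506
s_1 = InvRound(s_0, k_3) = 0x72AF1A
s_2 = InvRound(s_1, k_2) = 0x8B12DE
s_3 = InvRound(s_2, k_1) = 0xCC53C3
s_4 = InvRound(s_3, k_0) = 0x0C3752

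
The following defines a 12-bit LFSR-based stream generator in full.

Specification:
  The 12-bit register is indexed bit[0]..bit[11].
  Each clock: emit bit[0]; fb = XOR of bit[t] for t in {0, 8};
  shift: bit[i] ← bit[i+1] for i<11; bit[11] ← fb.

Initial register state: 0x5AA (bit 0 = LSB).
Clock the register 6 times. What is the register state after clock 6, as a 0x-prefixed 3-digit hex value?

reg_0 = 0x5AA
clock 1: out=0, reg = 0xAD5
clock 2: out=1, reg = 0xD6A
clock 3: out=0, reg = 0xEB5
clock 4: out=1, reg = 0xF5A
clock 5: out=0, reg = 0xFAD
clock 6: out=1, reg = 0x7D6

0x7D6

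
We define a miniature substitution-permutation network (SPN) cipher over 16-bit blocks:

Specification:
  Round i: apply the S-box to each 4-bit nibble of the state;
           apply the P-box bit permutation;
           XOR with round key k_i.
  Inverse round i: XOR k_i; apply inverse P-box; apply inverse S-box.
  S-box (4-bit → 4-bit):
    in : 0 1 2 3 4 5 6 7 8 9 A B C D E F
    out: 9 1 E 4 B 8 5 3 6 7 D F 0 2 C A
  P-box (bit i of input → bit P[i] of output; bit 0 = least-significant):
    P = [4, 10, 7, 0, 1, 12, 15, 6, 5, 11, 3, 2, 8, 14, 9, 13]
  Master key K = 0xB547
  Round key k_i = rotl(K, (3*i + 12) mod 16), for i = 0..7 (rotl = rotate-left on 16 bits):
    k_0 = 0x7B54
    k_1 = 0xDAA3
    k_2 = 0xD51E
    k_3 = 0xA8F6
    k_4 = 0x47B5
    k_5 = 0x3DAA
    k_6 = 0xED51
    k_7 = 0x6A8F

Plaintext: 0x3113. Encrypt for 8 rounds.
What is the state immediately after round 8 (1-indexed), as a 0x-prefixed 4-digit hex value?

0xCA69

s_0 = plaintext = 0x3113
s_1 = Round(s_0, k_0) = 0x79F6
s_2 = Round(s_1, k_1) = 0x835B
s_3 = Round(s_2, k_2) = 0x93C7
s_4 = Round(s_3, k_3) = 0xEFEE
s_5 = Round(s_4, k_4) = 0xED70
s_6 = Round(s_5, k_5) = 0x07B9
s_7 = Round(s_6, k_6) = 0x50A3
s_8 = Round(s_7, k_7) = 0xCA69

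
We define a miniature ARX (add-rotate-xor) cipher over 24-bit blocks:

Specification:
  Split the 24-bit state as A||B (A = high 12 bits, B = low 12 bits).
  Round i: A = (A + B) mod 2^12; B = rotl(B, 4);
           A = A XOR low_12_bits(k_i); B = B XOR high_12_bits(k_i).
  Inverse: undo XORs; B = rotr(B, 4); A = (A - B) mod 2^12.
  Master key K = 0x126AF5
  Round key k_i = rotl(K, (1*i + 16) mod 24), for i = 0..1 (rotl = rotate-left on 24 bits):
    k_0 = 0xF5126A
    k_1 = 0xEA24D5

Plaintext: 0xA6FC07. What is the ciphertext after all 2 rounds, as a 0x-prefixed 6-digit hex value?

s_0 = plaintext = 0xA6FC07
s_1 = Round(s_0, k_0) = 0x41CF2D
s_2 = Round(s_1, k_1) = 0x79CC7D

0x79CC7D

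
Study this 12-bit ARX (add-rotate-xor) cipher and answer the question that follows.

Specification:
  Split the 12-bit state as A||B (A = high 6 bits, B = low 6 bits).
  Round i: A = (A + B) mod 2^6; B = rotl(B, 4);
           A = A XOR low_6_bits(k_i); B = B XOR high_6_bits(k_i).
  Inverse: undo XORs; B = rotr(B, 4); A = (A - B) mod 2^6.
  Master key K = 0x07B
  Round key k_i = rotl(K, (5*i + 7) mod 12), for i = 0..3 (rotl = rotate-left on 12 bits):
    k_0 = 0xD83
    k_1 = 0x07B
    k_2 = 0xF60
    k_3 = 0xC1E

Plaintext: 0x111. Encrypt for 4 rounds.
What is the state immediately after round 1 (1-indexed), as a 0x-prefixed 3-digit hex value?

0x5A2

s_0 = plaintext = 0x111
s_1 = Round(s_0, k_0) = 0x5A2
s_2 = Round(s_1, k_1) = 0x0E9
s_3 = Round(s_2, k_2) = 0x327
s_4 = Round(s_3, k_3) = 0xB49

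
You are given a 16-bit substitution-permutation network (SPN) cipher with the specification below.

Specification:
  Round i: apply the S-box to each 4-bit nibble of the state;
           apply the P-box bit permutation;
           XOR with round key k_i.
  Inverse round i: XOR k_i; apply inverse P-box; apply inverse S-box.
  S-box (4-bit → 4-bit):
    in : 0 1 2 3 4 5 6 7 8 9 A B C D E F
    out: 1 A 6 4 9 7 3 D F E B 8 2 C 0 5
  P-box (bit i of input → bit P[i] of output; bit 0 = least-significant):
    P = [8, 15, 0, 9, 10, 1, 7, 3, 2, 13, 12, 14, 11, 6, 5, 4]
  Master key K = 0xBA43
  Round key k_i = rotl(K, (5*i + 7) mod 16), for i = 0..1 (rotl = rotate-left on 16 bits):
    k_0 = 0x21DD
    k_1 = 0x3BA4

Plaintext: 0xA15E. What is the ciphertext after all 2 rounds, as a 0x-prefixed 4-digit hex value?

s_0 = plaintext = 0xA15E
s_1 = Round(s_0, k_0) = 0x4D0F
s_2 = Round(s_1, k_1) = 0x66B5

0x66B5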